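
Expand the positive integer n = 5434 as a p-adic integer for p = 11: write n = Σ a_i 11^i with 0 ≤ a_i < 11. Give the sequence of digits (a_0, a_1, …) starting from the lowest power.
(a_0, a_1, …) = (0, 10, 0, 4)

Repeated division by 11 gives the digits low-to-high: 5434 = 10·11^1 + 4·11^3. Digit sequence: (0, 10, 0, 4).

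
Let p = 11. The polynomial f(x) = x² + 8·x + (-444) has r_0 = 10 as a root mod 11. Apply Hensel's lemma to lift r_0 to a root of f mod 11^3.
r_2 = 901 (mod 1331)

Hensel: r_{i+1} = r_i − f(r_i)·(f′(r_i))^{-1} mod 11^{i+2}, f′(x) = 2x + 8. Iterate:
  r_0 = 10 (mod 11)
  r_1 = 54 (mod 121)
  r_2 = 901 (mod 1331)
Final: r = 901 satisfies f(r) ≡ 0 mod 11^3.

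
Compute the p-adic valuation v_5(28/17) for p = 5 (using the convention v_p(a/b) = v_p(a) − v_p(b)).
v_5(28/17) = 0

Factor powers of 5 from the numerator and denominator of the reduced fraction: 28 = 5^0 · 28 and 17 = 5^0 · 17. Apply v_p(a/b) = v_p(a) − v_p(b): v_5(28/17) = 0 − 0 = 0.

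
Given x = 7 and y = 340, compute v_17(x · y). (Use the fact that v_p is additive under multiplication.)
v_17(2380) = 1

v_p(x) = 0 (factor: 7 = 17^0 · 7); v_p(y) = 1 (factor: 340 = 17^1 · 20). Additivity: v_p(xy) = v_p(x) + v_p(y) = 0 + 1 = 1. (Direct check: xy = 2380 = 17^1 · (140).)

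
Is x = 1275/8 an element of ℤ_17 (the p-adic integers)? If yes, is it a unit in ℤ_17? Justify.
x ∈ ℤ_17 but not a unit; v_17(x) = 1 > 0

ℤ_17 = {x ∈ ℚ_17 : v_17(x) ≥ 0} and ℤ_17^× = {x ∈ ℤ_17 : v_17(x) = 0}. Here v_17(1275/8) = v_17(num) − v_17(den) = 1; compare against these criteria.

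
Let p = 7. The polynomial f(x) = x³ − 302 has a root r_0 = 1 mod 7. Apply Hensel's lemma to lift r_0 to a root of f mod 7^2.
r_1 = 36 (mod 49)

Hensel: r_{i+1} = r_i − f(r_i)/f′(r_i) mod 7^{i+2}, where f′(x) = 3x². Iterate:
  r_0 = 1 (mod 7)
  r_1 = 36 (mod 49)
Final: r = 36 with f(r) ≡ 0 mod 7^2.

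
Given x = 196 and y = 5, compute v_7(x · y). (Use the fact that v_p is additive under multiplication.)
v_7(980) = 2

v_p(x) = 2 (factor: 196 = 7^2 · 4); v_p(y) = 0 (factor: 5 = 7^0 · 5). Additivity: v_p(xy) = v_p(x) + v_p(y) = 2 + 0 = 2. (Direct check: xy = 980 = 7^2 · (20).)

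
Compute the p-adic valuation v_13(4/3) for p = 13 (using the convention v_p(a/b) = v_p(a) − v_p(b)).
v_13(4/3) = 0

Factor powers of 13 from the numerator and denominator of the reduced fraction: 4 = 13^0 · 4 and 3 = 13^0 · 3. Apply v_p(a/b) = v_p(a) − v_p(b): v_13(4/3) = 0 − 0 = 0.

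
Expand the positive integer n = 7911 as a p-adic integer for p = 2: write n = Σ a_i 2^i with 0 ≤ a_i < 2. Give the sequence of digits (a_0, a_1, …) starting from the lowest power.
(a_0, a_1, …) = (1, 1, 1, 0, 0, 1, 1, 1, 0, 1, 1, 1, 1)

Repeated division by 2 gives the digits low-to-high: 7911 = 1 + 1·2^1 + 1·2^2 + 1·2^5 + 1·2^6 + 1·2^7 + 1·2^9 + 1·2^10 + 1·2^11 + 1·2^12. Digit sequence: (1, 1, 1, 0, 0, 1, 1, 1, 0, 1, 1, 1, 1).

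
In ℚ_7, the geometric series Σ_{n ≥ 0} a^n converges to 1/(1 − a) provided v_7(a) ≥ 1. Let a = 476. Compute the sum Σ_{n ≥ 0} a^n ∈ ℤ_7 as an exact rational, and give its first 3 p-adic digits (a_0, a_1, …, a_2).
Σ a^n = 1/(1 − a) = -1/475;  first 3 digits = (1, 5, 6)

v_7(a) = 1 ≥ 1, so the series converges in ℤ_7 to 1/(1 − a) = 1/(1 − 476) = -1/475. Expand this rational in ℤ_7: compute digits iteratively via d_i = x_i mod 7, x_{i+1} = (x_i − d_i)/7. The first 3 digits are (1, 5, 6).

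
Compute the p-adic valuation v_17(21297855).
v_17(21297855) = 5

v_17(n) is the largest exponent k such that 17^k divides n. Factor out: 21297855 = 17^5 · 15. (Sign doesn't affect v_p.) So v_17(21297855) = 5.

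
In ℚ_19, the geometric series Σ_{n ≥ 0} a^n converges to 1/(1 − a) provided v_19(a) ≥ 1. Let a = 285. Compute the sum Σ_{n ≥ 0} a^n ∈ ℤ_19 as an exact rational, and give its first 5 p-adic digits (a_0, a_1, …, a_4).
Σ a^n = 1/(1 − a) = -1/284;  first 5 digits = (1, 15, 16, 4, 16)

v_19(a) = 1 ≥ 1, so the series converges in ℤ_19 to 1/(1 − a) = 1/(1 − 285) = -1/284. Expand this rational in ℤ_19: compute digits iteratively via d_i = x_i mod 19, x_{i+1} = (x_i − d_i)/19. The first 5 digits are (1, 15, 16, 4, 16).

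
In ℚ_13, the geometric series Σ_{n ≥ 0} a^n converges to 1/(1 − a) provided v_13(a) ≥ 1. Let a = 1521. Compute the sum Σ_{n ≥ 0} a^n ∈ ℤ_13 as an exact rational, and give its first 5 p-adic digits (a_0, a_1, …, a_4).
Σ a^n = 1/(1 − a) = -1/1520;  first 5 digits = (1, 0, 9, 0, 3)

v_13(a) = 2 ≥ 1, so the series converges in ℤ_13 to 1/(1 − a) = 1/(1 − 1521) = -1/1520. Expand this rational in ℤ_13: compute digits iteratively via d_i = x_i mod 13, x_{i+1} = (x_i − d_i)/13. The first 5 digits are (1, 0, 9, 0, 3).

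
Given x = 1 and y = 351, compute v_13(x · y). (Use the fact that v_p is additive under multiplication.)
v_13(351) = 1

v_p(x) = 0 (factor: 1 = 13^0 · 1); v_p(y) = 1 (factor: 351 = 13^1 · 27). Additivity: v_p(xy) = v_p(x) + v_p(y) = 0 + 1 = 1. (Direct check: xy = 351 = 13^1 · (27).)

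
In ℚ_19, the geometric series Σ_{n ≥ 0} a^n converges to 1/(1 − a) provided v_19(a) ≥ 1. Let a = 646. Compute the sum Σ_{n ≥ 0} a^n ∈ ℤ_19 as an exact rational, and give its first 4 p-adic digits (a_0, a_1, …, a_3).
Σ a^n = 1/(1 − a) = -1/645;  first 4 digits = (1, 15, 17, 15)

v_19(a) = 1 ≥ 1, so the series converges in ℤ_19 to 1/(1 − a) = 1/(1 − 646) = -1/645. Expand this rational in ℤ_19: compute digits iteratively via d_i = x_i mod 19, x_{i+1} = (x_i − d_i)/19. The first 4 digits are (1, 15, 17, 15).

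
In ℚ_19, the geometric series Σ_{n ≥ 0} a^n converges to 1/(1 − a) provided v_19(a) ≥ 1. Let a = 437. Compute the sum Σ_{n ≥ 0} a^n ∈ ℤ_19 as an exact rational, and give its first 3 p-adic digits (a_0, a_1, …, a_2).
Σ a^n = 1/(1 − a) = -1/436;  first 3 digits = (1, 4, 17)

v_19(a) = 1 ≥ 1, so the series converges in ℤ_19 to 1/(1 − a) = 1/(1 − 437) = -1/436. Expand this rational in ℤ_19: compute digits iteratively via d_i = x_i mod 19, x_{i+1} = (x_i − d_i)/19. The first 3 digits are (1, 4, 17).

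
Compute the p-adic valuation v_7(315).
v_7(315) = 1

v_7(n) is the largest exponent k such that 7^k divides n. Factor out: 315 = 7^1 · 45. (Sign doesn't affect v_p.) So v_7(315) = 1.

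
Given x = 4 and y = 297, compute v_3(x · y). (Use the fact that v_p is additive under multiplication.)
v_3(1188) = 3

v_p(x) = 0 (factor: 4 = 3^0 · 4); v_p(y) = 3 (factor: 297 = 3^3 · 11). Additivity: v_p(xy) = v_p(x) + v_p(y) = 0 + 3 = 3. (Direct check: xy = 1188 = 3^3 · (44).)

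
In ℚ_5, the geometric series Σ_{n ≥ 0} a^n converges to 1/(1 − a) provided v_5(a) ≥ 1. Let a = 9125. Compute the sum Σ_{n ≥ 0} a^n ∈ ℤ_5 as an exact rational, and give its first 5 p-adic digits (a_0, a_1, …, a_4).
Σ a^n = 1/(1 − a) = -1/9124;  first 5 digits = (1, 0, 0, 3, 4)

v_5(a) = 3 ≥ 1, so the series converges in ℤ_5 to 1/(1 − a) = 1/(1 − 9125) = -1/9124. Expand this rational in ℤ_5: compute digits iteratively via d_i = x_i mod 5, x_{i+1} = (x_i − d_i)/5. The first 5 digits are (1, 0, 0, 3, 4).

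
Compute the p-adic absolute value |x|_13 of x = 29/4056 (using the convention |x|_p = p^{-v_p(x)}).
|29/4056|_13 = 169

Step 1 — compute v_13(x) by factoring powers of 13 out of the numerator and denominator: v_13(29/4056) = -2. Step 2 — apply |x|_p = p^{-v_p(x)} = 13^{2} = 169.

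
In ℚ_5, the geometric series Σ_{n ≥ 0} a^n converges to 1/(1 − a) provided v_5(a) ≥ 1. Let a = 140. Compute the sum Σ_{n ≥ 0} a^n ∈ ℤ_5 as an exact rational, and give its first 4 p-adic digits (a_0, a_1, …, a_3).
Σ a^n = 1/(1 − a) = -1/139;  first 4 digits = (1, 3, 4, 4)

v_5(a) = 1 ≥ 1, so the series converges in ℤ_5 to 1/(1 − a) = 1/(1 − 140) = -1/139. Expand this rational in ℤ_5: compute digits iteratively via d_i = x_i mod 5, x_{i+1} = (x_i − d_i)/5. The first 4 digits are (1, 3, 4, 4).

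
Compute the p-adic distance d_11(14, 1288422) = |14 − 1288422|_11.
d_11(14, 1288422) = 1/161051

Step 1 — x − y = 14 − 1288422 = -1288408. Step 2 — v_11(-1288408) = 5 (factor: -1288408 = −(11^5 · 8); the sign does not affect v_p). Step 3 — |x − y|_11 = 11^{-5} = 1/161051.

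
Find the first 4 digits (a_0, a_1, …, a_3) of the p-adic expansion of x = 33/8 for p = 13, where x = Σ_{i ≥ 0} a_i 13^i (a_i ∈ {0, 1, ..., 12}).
(a_0, …, a_3) = (9, 11, 4, 11)

v_13(33/8) = 0 (numerator and denominator both coprime to 13), so x ∈ ℤ_13^×. Compute digits iteratively via a_i = x_i mod 13, x_{i+1} = (x_i − a_i)/13, with x_0 = x:
  x_0 = 33/8;  a_0 = 9;  x_1 = (x_0 − 9)/13 = -3/8
  x_1 = -3/8;  a_1 = 11;  x_2 = (x_1 − 11)/13 = -7/8
  x_2 = -7/8;  a_2 = 4;  x_3 = (x_2 − 4)/13 = -3/8
  x_3 = -3/8;  a_3 = 11;  x_4 = (x_3 − 11)/13 = -7/8
Digits: (9, 11, 4, 11).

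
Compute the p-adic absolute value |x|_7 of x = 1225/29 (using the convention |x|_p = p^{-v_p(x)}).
|1225/29|_7 = 1/49

Step 1 — compute v_7(x) by factoring powers of 7 out of the numerator and denominator: v_7(1225/29) = 2. Step 2 — apply |x|_p = p^{-v_p(x)} = 7^{-2} = 1/49.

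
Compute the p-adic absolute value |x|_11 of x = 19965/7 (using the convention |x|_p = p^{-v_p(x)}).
|19965/7|_11 = 1/1331

Step 1 — compute v_11(x) by factoring powers of 11 out of the numerator and denominator: v_11(19965/7) = 3. Step 2 — apply |x|_p = p^{-v_p(x)} = 11^{-3} = 1/1331.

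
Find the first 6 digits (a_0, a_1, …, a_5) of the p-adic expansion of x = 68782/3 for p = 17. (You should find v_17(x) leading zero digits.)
(a_0, …, a_5) = (0, 0, 0, 16, 5, 11)

v_17(68782/3) = 3, so a_0 = ... = a_2 = 0. Factor out: x = 17^3 · u with u = 14/3 a unit in ℤ_17. Expand u iteratively via a_{v+i} = u_i mod 17, u_{i+1} = (u_i − a_{v+i})/17:
  u_0 = 14/3;  a_3 = 16;  u_1 = (u_0 − 16)/17 = -2/3
  u_1 = -2/3;  a_4 = 5;  u_2 = (u_1 − 5)/17 = -1/3
  u_2 = -1/3;  a_5 = 11;  u_3 = (u_2 − 11)/17 = -2/3
Digits: (0, 0, 0, 16, 5, 11).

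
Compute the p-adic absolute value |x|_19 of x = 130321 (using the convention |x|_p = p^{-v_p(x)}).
|130321|_19 = 1/130321

Step 1 — compute v_19(x) by factoring powers of 19 out of the numerator and denominator: v_19(130321) = 4. Step 2 — apply |x|_p = p^{-v_p(x)} = 19^{-4} = 1/130321.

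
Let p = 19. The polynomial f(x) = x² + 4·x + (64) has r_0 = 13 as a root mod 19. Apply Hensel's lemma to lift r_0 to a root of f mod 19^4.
r_3 = 79965 (mod 130321)

Hensel: r_{i+1} = r_i − f(r_i)·(f′(r_i))^{-1} mod 19^{i+2}, f′(x) = 2x + 4. Iterate:
  r_0 = 13 (mod 19)
  r_1 = 184 (mod 361)
  r_2 = 4516 (mod 6859)
  r_3 = 79965 (mod 130321)
Final: r = 79965 satisfies f(r) ≡ 0 mod 19^4.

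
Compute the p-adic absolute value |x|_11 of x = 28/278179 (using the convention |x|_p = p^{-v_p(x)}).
|28/278179|_11 = 14641

Step 1 — compute v_11(x) by factoring powers of 11 out of the numerator and denominator: v_11(28/278179) = -4. Step 2 — apply |x|_p = p^{-v_p(x)} = 11^{4} = 14641.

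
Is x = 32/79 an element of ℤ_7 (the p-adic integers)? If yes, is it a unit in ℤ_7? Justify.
x ∈ ℤ_7^× (unit); v_7(x) = 0

ℤ_7 = {x ∈ ℚ_7 : v_7(x) ≥ 0} and ℤ_7^× = {x ∈ ℤ_7 : v_7(x) = 0}. Here v_7(32/79) = v_7(num) − v_7(den) = 0; compare against these criteria.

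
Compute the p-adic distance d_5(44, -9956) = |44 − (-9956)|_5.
d_5(44, -9956) = 1/625

Step 1 — x − y = 44 − (-9956) = 10000. Step 2 — v_5(10000) = 4 (factor: 10000 = (5^4 · 16); the sign does not affect v_p). Step 3 — |x − y|_5 = 5^{-4} = 1/625.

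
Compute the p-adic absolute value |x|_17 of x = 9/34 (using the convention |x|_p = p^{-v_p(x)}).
|9/34|_17 = 17

Step 1 — compute v_17(x) by factoring powers of 17 out of the numerator and denominator: v_17(9/34) = -1. Step 2 — apply |x|_p = p^{-v_p(x)} = 17^{1} = 17.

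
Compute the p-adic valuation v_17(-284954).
v_17(-284954) = 3

v_17(n) is the largest exponent k such that 17^k divides n. Factor out: -284954 = -17^3 · 58. (Sign doesn't affect v_p.) So v_17(-284954) = 3.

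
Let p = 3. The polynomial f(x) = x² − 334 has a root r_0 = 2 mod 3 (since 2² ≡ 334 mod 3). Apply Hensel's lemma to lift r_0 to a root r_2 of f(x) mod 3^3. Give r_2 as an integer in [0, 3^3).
r_2 = 8 (mod 27)

Hensel's recurrence: r_{i+1} = r_i − f(r_i)·(f′(r_i))^{-1} mod 3^{i+2}, with f′(x) = 2x. Iterate:
  r_0 = 2 (mod 3)
  r_1 = 8 (mod 9)
  r_2 = 8 (mod 27)
Final: r_2 = 8, and one checks f(r_2) ≡ 0 mod 3^3.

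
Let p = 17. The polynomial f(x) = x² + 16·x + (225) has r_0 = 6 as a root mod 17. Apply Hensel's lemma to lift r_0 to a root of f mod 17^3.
r_2 = 788 (mod 4913)

Hensel: r_{i+1} = r_i − f(r_i)·(f′(r_i))^{-1} mod 17^{i+2}, f′(x) = 2x + 16. Iterate:
  r_0 = 6 (mod 17)
  r_1 = 210 (mod 289)
  r_2 = 788 (mod 4913)
Final: r = 788 satisfies f(r) ≡ 0 mod 17^3.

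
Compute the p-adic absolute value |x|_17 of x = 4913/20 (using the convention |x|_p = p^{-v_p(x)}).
|4913/20|_17 = 1/4913

Step 1 — compute v_17(x) by factoring powers of 17 out of the numerator and denominator: v_17(4913/20) = 3. Step 2 — apply |x|_p = p^{-v_p(x)} = 17^{-3} = 1/4913.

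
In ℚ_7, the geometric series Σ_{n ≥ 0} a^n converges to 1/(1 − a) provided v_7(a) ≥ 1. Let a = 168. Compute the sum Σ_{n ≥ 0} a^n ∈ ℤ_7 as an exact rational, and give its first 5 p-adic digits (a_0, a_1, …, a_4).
Σ a^n = 1/(1 − a) = -1/167;  first 5 digits = (1, 3, 5, 4, 2)

v_7(a) = 1 ≥ 1, so the series converges in ℤ_7 to 1/(1 − a) = 1/(1 − 168) = -1/167. Expand this rational in ℤ_7: compute digits iteratively via d_i = x_i mod 7, x_{i+1} = (x_i − d_i)/7. The first 5 digits are (1, 3, 5, 4, 2).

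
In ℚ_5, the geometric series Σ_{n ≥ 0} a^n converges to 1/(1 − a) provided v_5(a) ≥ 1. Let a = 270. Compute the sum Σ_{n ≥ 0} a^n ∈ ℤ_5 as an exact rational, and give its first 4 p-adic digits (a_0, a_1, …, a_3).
Σ a^n = 1/(1 − a) = -1/269;  first 4 digits = (1, 4, 1, 4)

v_5(a) = 1 ≥ 1, so the series converges in ℤ_5 to 1/(1 − a) = 1/(1 − 270) = -1/269. Expand this rational in ℤ_5: compute digits iteratively via d_i = x_i mod 5, x_{i+1} = (x_i − d_i)/5. The first 4 digits are (1, 4, 1, 4).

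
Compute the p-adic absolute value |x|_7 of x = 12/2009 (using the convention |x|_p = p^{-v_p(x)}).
|12/2009|_7 = 49

Step 1 — compute v_7(x) by factoring powers of 7 out of the numerator and denominator: v_7(12/2009) = -2. Step 2 — apply |x|_p = p^{-v_p(x)} = 7^{2} = 49.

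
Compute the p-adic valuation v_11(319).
v_11(319) = 1

v_11(n) is the largest exponent k such that 11^k divides n. Factor out: 319 = 11^1 · 29. (Sign doesn't affect v_p.) So v_11(319) = 1.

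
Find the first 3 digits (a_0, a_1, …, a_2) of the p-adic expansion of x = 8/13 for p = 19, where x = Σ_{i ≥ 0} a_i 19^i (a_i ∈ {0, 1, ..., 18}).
(a_0, …, a_2) = (5, 10, 17)

v_19(8/13) = 0 (numerator and denominator both coprime to 19), so x ∈ ℤ_19^×. Compute digits iteratively via a_i = x_i mod 19, x_{i+1} = (x_i − a_i)/19, with x_0 = x:
  x_0 = 8/13;  a_0 = 5;  x_1 = (x_0 − 5)/19 = -3/13
  x_1 = -3/13;  a_1 = 10;  x_2 = (x_1 − 10)/19 = -7/13
  x_2 = -7/13;  a_2 = 17;  x_3 = (x_2 − 17)/19 = -12/13
Digits: (5, 10, 17).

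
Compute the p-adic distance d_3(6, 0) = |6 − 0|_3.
d_3(6, 0) = 1/3

Step 1 — x − y = 6 − 0 = 6. Step 2 — v_3(6) = 1 (factor: 6 = (3^1 · 2); the sign does not affect v_p). Step 3 — |x − y|_3 = 3^{-1} = 1/3.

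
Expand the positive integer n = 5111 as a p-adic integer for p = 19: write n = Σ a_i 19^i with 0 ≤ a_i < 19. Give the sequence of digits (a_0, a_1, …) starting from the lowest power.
(a_0, a_1, …) = (0, 3, 14)

Repeated division by 19 gives the digits low-to-high: 5111 = 3·19^1 + 14·19^2. Digit sequence: (0, 3, 14).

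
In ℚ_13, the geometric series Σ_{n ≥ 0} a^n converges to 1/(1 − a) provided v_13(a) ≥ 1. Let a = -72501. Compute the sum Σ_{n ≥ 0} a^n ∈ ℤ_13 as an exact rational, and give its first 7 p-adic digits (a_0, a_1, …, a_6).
Σ a^n = 1/(1 − a) = 1/72502;  first 7 digits = (1, 0, 0, 6, 10, 12, 9)

v_13(a) = 3 ≥ 1, so the series converges in ℤ_13 to 1/(1 − a) = 1/(1 − (-72501)) = 1/72502. Expand this rational in ℤ_13: compute digits iteratively via d_i = x_i mod 13, x_{i+1} = (x_i − d_i)/13. The first 7 digits are (1, 0, 0, 6, 10, 12, 9).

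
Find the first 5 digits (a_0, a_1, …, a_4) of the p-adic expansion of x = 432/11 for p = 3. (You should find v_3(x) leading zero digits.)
(a_0, …, a_4) = (0, 0, 0, 2, 2)

v_3(432/11) = 3, so a_0 = ... = a_2 = 0. Factor out: x = 3^3 · u with u = 16/11 a unit in ℤ_3. Expand u iteratively via a_{v+i} = u_i mod 3, u_{i+1} = (u_i − a_{v+i})/3:
  u_0 = 16/11;  a_3 = 2;  u_1 = (u_0 − 2)/3 = -2/11
  u_1 = -2/11;  a_4 = 2;  u_2 = (u_1 − 2)/3 = -8/11
Digits: (0, 0, 0, 2, 2).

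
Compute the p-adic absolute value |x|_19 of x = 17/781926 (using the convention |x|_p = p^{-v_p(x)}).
|17/781926|_19 = 130321

Step 1 — compute v_19(x) by factoring powers of 19 out of the numerator and denominator: v_19(17/781926) = -4. Step 2 — apply |x|_p = p^{-v_p(x)} = 19^{4} = 130321.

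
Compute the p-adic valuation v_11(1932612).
v_11(1932612) = 5

v_11(n) is the largest exponent k such that 11^k divides n. Factor out: 1932612 = 11^5 · 12. (Sign doesn't affect v_p.) So v_11(1932612) = 5.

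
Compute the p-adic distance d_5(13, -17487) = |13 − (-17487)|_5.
d_5(13, -17487) = 1/625

Step 1 — x − y = 13 − (-17487) = 17500. Step 2 — v_5(17500) = 4 (factor: 17500 = (5^4 · 28); the sign does not affect v_p). Step 3 — |x − y|_5 = 5^{-4} = 1/625.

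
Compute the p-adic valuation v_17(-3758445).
v_17(-3758445) = 4

v_17(n) is the largest exponent k such that 17^k divides n. Factor out: -3758445 = -17^4 · 45. (Sign doesn't affect v_p.) So v_17(-3758445) = 4.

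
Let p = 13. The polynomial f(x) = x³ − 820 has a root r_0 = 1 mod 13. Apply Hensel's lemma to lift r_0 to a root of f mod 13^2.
r_1 = 105 (mod 169)

Hensel: r_{i+1} = r_i − f(r_i)/f′(r_i) mod 13^{i+2}, where f′(x) = 3x². Iterate:
  r_0 = 1 (mod 13)
  r_1 = 105 (mod 169)
Final: r = 105 with f(r) ≡ 0 mod 13^2.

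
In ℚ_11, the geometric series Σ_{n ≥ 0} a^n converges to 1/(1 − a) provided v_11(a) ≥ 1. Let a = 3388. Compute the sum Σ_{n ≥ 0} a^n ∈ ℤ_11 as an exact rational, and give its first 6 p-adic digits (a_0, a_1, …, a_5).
Σ a^n = 1/(1 − a) = -1/3387;  first 6 digits = (1, 0, 6, 2, 3, 5)

v_11(a) = 2 ≥ 1, so the series converges in ℤ_11 to 1/(1 − a) = 1/(1 − 3388) = -1/3387. Expand this rational in ℤ_11: compute digits iteratively via d_i = x_i mod 11, x_{i+1} = (x_i − d_i)/11. The first 6 digits are (1, 0, 6, 2, 3, 5).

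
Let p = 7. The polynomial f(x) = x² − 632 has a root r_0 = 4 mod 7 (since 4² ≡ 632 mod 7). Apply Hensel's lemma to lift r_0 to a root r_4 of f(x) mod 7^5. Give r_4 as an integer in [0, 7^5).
r_4 = 12331 (mod 16807)

Hensel's recurrence: r_{i+1} = r_i − f(r_i)·(f′(r_i))^{-1} mod 7^{i+2}, with f′(x) = 2x. Iterate:
  r_0 = 4 (mod 7)
  r_1 = 32 (mod 49)
  r_2 = 326 (mod 343)
  r_3 = 326 (mod 2401)
  r_4 = 12331 (mod 16807)
Final: r_4 = 12331, and one checks f(r_4) ≡ 0 mod 7^5.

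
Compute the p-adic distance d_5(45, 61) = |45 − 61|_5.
d_5(45, 61) = 1

Step 1 — x − y = 45 − 61 = -16. Step 2 — v_5(-16) = 0 (factor: -16 = −(5^0 · 16); the sign does not affect v_p). Step 3 — |x − y|_5 = 5^{0} = 1.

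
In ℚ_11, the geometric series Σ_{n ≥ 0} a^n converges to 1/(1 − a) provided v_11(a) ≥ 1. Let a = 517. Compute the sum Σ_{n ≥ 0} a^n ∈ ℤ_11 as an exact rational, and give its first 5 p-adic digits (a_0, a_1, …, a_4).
Σ a^n = 1/(1 − a) = -1/516;  first 5 digits = (1, 3, 2, 8, 0)

v_11(a) = 1 ≥ 1, so the series converges in ℤ_11 to 1/(1 − a) = 1/(1 − 517) = -1/516. Expand this rational in ℤ_11: compute digits iteratively via d_i = x_i mod 11, x_{i+1} = (x_i − d_i)/11. The first 5 digits are (1, 3, 2, 8, 0).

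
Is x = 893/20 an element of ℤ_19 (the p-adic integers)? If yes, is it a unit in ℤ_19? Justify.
x ∈ ℤ_19 but not a unit; v_19(x) = 1 > 0

ℤ_19 = {x ∈ ℚ_19 : v_19(x) ≥ 0} and ℤ_19^× = {x ∈ ℤ_19 : v_19(x) = 0}. Here v_19(893/20) = v_19(num) − v_19(den) = 1; compare against these criteria.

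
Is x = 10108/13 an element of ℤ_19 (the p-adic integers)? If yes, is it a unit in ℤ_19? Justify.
x ∈ ℤ_19 but not a unit; v_19(x) = 2 > 0

ℤ_19 = {x ∈ ℚ_19 : v_19(x) ≥ 0} and ℤ_19^× = {x ∈ ℤ_19 : v_19(x) = 0}. Here v_19(10108/13) = v_19(num) − v_19(den) = 2; compare against these criteria.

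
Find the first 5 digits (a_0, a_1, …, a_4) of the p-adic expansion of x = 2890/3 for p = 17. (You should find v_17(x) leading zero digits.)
(a_0, …, a_4) = (0, 0, 9, 11, 5)

v_17(2890/3) = 2, so a_0 = ... = a_1 = 0. Factor out: x = 17^2 · u with u = 10/3 a unit in ℤ_17. Expand u iteratively via a_{v+i} = u_i mod 17, u_{i+1} = (u_i − a_{v+i})/17:
  u_0 = 10/3;  a_2 = 9;  u_1 = (u_0 − 9)/17 = -1/3
  u_1 = -1/3;  a_3 = 11;  u_2 = (u_1 − 11)/17 = -2/3
  u_2 = -2/3;  a_4 = 5;  u_3 = (u_2 − 5)/17 = -1/3
Digits: (0, 0, 9, 11, 5).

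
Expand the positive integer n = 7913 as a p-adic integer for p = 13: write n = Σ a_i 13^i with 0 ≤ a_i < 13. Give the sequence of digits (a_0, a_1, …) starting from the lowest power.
(a_0, a_1, …) = (9, 10, 7, 3)

Repeated division by 13 gives the digits low-to-high: 7913 = 9 + 10·13^1 + 7·13^2 + 3·13^3. Digit sequence: (9, 10, 7, 3).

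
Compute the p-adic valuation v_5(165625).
v_5(165625) = 5

v_5(n) is the largest exponent k such that 5^k divides n. Factor out: 165625 = 5^5 · 53. (Sign doesn't affect v_p.) So v_5(165625) = 5.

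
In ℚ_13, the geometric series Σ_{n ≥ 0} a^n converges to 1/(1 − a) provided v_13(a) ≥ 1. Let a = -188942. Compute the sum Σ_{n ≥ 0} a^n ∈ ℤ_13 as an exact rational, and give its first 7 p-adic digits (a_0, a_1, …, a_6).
Σ a^n = 1/(1 − a) = 1/188943;  first 7 digits = (1, 0, 0, 5, 6, 12, 11)

v_13(a) = 3 ≥ 1, so the series converges in ℤ_13 to 1/(1 − a) = 1/(1 − (-188942)) = 1/188943. Expand this rational in ℤ_13: compute digits iteratively via d_i = x_i mod 13, x_{i+1} = (x_i − d_i)/13. The first 7 digits are (1, 0, 0, 5, 6, 12, 11).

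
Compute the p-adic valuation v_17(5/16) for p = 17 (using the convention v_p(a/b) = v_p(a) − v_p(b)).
v_17(5/16) = 0

Factor powers of 17 from the numerator and denominator of the reduced fraction: 5 = 17^0 · 5 and 16 = 17^0 · 16. Apply v_p(a/b) = v_p(a) − v_p(b): v_17(5/16) = 0 − 0 = 0.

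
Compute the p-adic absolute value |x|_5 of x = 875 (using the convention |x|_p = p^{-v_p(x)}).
|875|_5 = 1/125

Step 1 — compute v_5(x) by factoring powers of 5 out of the numerator and denominator: v_5(875) = 3. Step 2 — apply |x|_p = p^{-v_p(x)} = 5^{-3} = 1/125.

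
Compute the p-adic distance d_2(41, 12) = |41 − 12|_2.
d_2(41, 12) = 1

Step 1 — x − y = 41 − 12 = 29. Step 2 — v_2(29) = 0 (factor: 29 = (2^0 · 29); the sign does not affect v_p). Step 3 — |x − y|_2 = 2^{0} = 1.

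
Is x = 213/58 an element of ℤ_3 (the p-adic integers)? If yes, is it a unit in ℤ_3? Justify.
x ∈ ℤ_3 but not a unit; v_3(x) = 1 > 0

ℤ_3 = {x ∈ ℚ_3 : v_3(x) ≥ 0} and ℤ_3^× = {x ∈ ℤ_3 : v_3(x) = 0}. Here v_3(213/58) = v_3(num) − v_3(den) = 1; compare against these criteria.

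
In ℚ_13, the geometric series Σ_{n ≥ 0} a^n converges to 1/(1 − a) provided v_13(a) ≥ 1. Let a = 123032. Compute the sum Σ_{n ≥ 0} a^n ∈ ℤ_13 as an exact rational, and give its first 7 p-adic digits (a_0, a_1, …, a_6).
Σ a^n = 1/(1 − a) = -1/123031;  first 7 digits = (1, 0, 0, 4, 4, 0, 3)

v_13(a) = 3 ≥ 1, so the series converges in ℤ_13 to 1/(1 − a) = 1/(1 − 123032) = -1/123031. Expand this rational in ℤ_13: compute digits iteratively via d_i = x_i mod 13, x_{i+1} = (x_i − d_i)/13. The first 7 digits are (1, 0, 0, 4, 4, 0, 3).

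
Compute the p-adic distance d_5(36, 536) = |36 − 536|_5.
d_5(36, 536) = 1/125

Step 1 — x − y = 36 − 536 = -500. Step 2 — v_5(-500) = 3 (factor: -500 = −(5^3 · 4); the sign does not affect v_p). Step 3 — |x − y|_5 = 5^{-3} = 1/125.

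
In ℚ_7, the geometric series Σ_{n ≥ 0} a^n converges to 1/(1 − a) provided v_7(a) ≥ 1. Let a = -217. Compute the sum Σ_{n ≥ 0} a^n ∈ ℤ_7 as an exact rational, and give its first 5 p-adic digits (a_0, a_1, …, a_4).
Σ a^n = 1/(1 − a) = 1/218;  first 5 digits = (1, 4, 4, 4, 2)

v_7(a) = 1 ≥ 1, so the series converges in ℤ_7 to 1/(1 − a) = 1/(1 − (-217)) = 1/218. Expand this rational in ℤ_7: compute digits iteratively via d_i = x_i mod 7, x_{i+1} = (x_i − d_i)/7. The first 5 digits are (1, 4, 4, 4, 2).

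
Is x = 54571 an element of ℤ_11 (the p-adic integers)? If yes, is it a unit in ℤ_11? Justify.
x ∈ ℤ_11 but not a unit; v_11(x) = 3 > 0

ℤ_11 = {x ∈ ℚ_11 : v_11(x) ≥ 0} and ℤ_11^× = {x ∈ ℤ_11 : v_11(x) = 0}. Here v_11(54571) = v_11(num) − v_11(den) = 3; compare against these criteria.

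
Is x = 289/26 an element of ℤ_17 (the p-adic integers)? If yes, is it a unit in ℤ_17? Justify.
x ∈ ℤ_17 but not a unit; v_17(x) = 2 > 0

ℤ_17 = {x ∈ ℚ_17 : v_17(x) ≥ 0} and ℤ_17^× = {x ∈ ℤ_17 : v_17(x) = 0}. Here v_17(289/26) = v_17(num) − v_17(den) = 2; compare against these criteria.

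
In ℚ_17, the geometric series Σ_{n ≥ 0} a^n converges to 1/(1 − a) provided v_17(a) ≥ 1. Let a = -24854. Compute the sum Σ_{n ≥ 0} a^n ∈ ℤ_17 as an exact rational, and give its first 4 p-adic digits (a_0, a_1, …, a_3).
Σ a^n = 1/(1 − a) = 1/24855;  first 4 digits = (1, 0, 16, 11)

v_17(a) = 2 ≥ 1, so the series converges in ℤ_17 to 1/(1 − a) = 1/(1 − (-24854)) = 1/24855. Expand this rational in ℤ_17: compute digits iteratively via d_i = x_i mod 17, x_{i+1} = (x_i − d_i)/17. The first 4 digits are (1, 0, 16, 11).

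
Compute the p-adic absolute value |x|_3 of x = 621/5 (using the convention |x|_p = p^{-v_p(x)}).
|621/5|_3 = 1/27

Step 1 — compute v_3(x) by factoring powers of 3 out of the numerator and denominator: v_3(621/5) = 3. Step 2 — apply |x|_p = p^{-v_p(x)} = 3^{-3} = 1/27.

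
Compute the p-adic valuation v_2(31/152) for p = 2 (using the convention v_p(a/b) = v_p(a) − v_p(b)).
v_2(31/152) = -3

Factor powers of 2 from the numerator and denominator of the reduced fraction: 31 = 2^0 · 31 and 152 = 2^3 · 19. Apply v_p(a/b) = v_p(a) − v_p(b): v_2(31/152) = 0 − 3 = -3.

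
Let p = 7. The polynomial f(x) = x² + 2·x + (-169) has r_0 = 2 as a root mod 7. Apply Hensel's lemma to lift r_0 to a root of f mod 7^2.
r_1 = 37 (mod 49)

Hensel: r_{i+1} = r_i − f(r_i)·(f′(r_i))^{-1} mod 7^{i+2}, f′(x) = 2x + 2. Iterate:
  r_0 = 2 (mod 7)
  r_1 = 37 (mod 49)
Final: r = 37 satisfies f(r) ≡ 0 mod 7^2.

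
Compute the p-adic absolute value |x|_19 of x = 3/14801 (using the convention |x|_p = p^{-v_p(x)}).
|3/14801|_19 = 361

Step 1 — compute v_19(x) by factoring powers of 19 out of the numerator and denominator: v_19(3/14801) = -2. Step 2 — apply |x|_p = p^{-v_p(x)} = 19^{2} = 361.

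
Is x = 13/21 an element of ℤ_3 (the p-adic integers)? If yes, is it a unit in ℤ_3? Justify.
x ∉ ℤ_3 (v_3(x) = -1 < 0)

ℤ_3 = {x ∈ ℚ_3 : v_3(x) ≥ 0} and ℤ_3^× = {x ∈ ℤ_3 : v_3(x) = 0}. Here v_3(13/21) = v_3(num) − v_3(den) = -1; compare against these criteria.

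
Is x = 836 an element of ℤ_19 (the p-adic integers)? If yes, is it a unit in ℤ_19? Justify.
x ∈ ℤ_19 but not a unit; v_19(x) = 1 > 0

ℤ_19 = {x ∈ ℚ_19 : v_19(x) ≥ 0} and ℤ_19^× = {x ∈ ℤ_19 : v_19(x) = 0}. Here v_19(836) = v_19(num) − v_19(den) = 1; compare against these criteria.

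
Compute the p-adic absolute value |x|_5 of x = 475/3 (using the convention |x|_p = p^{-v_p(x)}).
|475/3|_5 = 1/25

Step 1 — compute v_5(x) by factoring powers of 5 out of the numerator and denominator: v_5(475/3) = 2. Step 2 — apply |x|_p = p^{-v_p(x)} = 5^{-2} = 1/25.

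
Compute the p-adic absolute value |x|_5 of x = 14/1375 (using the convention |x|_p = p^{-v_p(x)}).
|14/1375|_5 = 125

Step 1 — compute v_5(x) by factoring powers of 5 out of the numerator and denominator: v_5(14/1375) = -3. Step 2 — apply |x|_p = p^{-v_p(x)} = 5^{3} = 125.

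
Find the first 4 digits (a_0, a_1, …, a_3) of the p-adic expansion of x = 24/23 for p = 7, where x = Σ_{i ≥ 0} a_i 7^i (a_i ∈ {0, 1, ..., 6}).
(a_0, …, a_3) = (5, 4, 3, 1)

v_7(24/23) = 0 (numerator and denominator both coprime to 7), so x ∈ ℤ_7^×. Compute digits iteratively via a_i = x_i mod 7, x_{i+1} = (x_i − a_i)/7, with x_0 = x:
  x_0 = 24/23;  a_0 = 5;  x_1 = (x_0 − 5)/7 = -13/23
  x_1 = -13/23;  a_1 = 4;  x_2 = (x_1 − 4)/7 = -15/23
  x_2 = -15/23;  a_2 = 3;  x_3 = (x_2 − 3)/7 = -12/23
  x_3 = -12/23;  a_3 = 1;  x_4 = (x_3 − 1)/7 = -5/23
Digits: (5, 4, 3, 1).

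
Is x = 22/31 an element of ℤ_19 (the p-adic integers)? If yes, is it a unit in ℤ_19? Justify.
x ∈ ℤ_19^× (unit); v_19(x) = 0

ℤ_19 = {x ∈ ℚ_19 : v_19(x) ≥ 0} and ℤ_19^× = {x ∈ ℤ_19 : v_19(x) = 0}. Here v_19(22/31) = v_19(num) − v_19(den) = 0; compare against these criteria.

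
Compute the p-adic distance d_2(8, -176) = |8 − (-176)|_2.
d_2(8, -176) = 1/8

Step 1 — x − y = 8 − (-176) = 184. Step 2 — v_2(184) = 3 (factor: 184 = (2^3 · 23); the sign does not affect v_p). Step 3 — |x − y|_2 = 2^{-3} = 1/8.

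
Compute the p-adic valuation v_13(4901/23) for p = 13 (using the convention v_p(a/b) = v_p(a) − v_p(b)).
v_13(4901/23) = 2

Factor powers of 13 from the numerator and denominator of the reduced fraction: 4901 = 13^2 · 29 and 23 = 13^0 · 23. Apply v_p(a/b) = v_p(a) − v_p(b): v_13(4901/23) = 2 − 0 = 2.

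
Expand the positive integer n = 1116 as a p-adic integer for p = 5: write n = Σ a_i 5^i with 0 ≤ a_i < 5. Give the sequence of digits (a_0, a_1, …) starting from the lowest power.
(a_0, a_1, …) = (1, 3, 4, 3, 1)

Repeated division by 5 gives the digits low-to-high: 1116 = 1 + 3·5^1 + 4·5^2 + 3·5^3 + 1·5^4. Digit sequence: (1, 3, 4, 3, 1).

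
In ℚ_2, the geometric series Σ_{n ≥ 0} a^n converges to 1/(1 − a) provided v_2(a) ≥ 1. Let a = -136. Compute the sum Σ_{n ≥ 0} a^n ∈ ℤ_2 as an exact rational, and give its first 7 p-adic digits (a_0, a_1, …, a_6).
Σ a^n = 1/(1 − a) = 1/137;  first 7 digits = (1, 0, 0, 1, 1, 1, 0)

v_2(a) = 3 ≥ 1, so the series converges in ℤ_2 to 1/(1 − a) = 1/(1 − (-136)) = 1/137. Expand this rational in ℤ_2: compute digits iteratively via d_i = x_i mod 2, x_{i+1} = (x_i − d_i)/2. The first 7 digits are (1, 0, 0, 1, 1, 1, 0).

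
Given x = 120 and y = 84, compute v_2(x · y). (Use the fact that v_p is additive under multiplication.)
v_2(10080) = 5

v_p(x) = 3 (factor: 120 = 2^3 · 15); v_p(y) = 2 (factor: 84 = 2^2 · 21). Additivity: v_p(xy) = v_p(x) + v_p(y) = 3 + 2 = 5. (Direct check: xy = 10080 = 2^5 · (315).)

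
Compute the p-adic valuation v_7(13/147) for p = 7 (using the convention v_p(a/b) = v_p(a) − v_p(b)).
v_7(13/147) = -2

Factor powers of 7 from the numerator and denominator of the reduced fraction: 13 = 7^0 · 13 and 147 = 7^2 · 3. Apply v_p(a/b) = v_p(a) − v_p(b): v_7(13/147) = 0 − 2 = -2.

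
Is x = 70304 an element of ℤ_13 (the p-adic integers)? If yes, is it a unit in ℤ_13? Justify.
x ∈ ℤ_13 but not a unit; v_13(x) = 3 > 0

ℤ_13 = {x ∈ ℚ_13 : v_13(x) ≥ 0} and ℤ_13^× = {x ∈ ℤ_13 : v_13(x) = 0}. Here v_13(70304) = v_13(num) − v_13(den) = 3; compare against these criteria.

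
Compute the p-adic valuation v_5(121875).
v_5(121875) = 5

v_5(n) is the largest exponent k such that 5^k divides n. Factor out: 121875 = 5^5 · 39. (Sign doesn't affect v_p.) So v_5(121875) = 5.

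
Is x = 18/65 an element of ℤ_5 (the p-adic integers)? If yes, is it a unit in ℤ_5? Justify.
x ∉ ℤ_5 (v_5(x) = -1 < 0)

ℤ_5 = {x ∈ ℚ_5 : v_5(x) ≥ 0} and ℤ_5^× = {x ∈ ℤ_5 : v_5(x) = 0}. Here v_5(18/65) = v_5(num) − v_5(den) = -1; compare against these criteria.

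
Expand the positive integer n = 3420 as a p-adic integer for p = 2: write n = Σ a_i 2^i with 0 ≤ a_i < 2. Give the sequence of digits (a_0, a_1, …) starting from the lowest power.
(a_0, a_1, …) = (0, 0, 1, 1, 1, 0, 1, 0, 1, 0, 1, 1)

Repeated division by 2 gives the digits low-to-high: 3420 = 1·2^2 + 1·2^3 + 1·2^4 + 1·2^6 + 1·2^8 + 1·2^10 + 1·2^11. Digit sequence: (0, 0, 1, 1, 1, 0, 1, 0, 1, 0, 1, 1).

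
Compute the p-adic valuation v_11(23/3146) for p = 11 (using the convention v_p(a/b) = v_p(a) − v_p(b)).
v_11(23/3146) = -2

Factor powers of 11 from the numerator and denominator of the reduced fraction: 23 = 11^0 · 23 and 3146 = 11^2 · 26. Apply v_p(a/b) = v_p(a) − v_p(b): v_11(23/3146) = 0 − 2 = -2.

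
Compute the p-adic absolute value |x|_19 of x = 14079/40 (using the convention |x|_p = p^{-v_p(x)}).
|14079/40|_19 = 1/361

Step 1 — compute v_19(x) by factoring powers of 19 out of the numerator and denominator: v_19(14079/40) = 2. Step 2 — apply |x|_p = p^{-v_p(x)} = 19^{-2} = 1/361.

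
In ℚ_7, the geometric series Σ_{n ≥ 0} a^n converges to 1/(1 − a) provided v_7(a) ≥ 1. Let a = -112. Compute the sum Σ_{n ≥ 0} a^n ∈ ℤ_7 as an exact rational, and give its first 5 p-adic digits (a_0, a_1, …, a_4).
Σ a^n = 1/(1 − a) = 1/113;  first 5 digits = (1, 5, 1, 0, 3)

v_7(a) = 1 ≥ 1, so the series converges in ℤ_7 to 1/(1 − a) = 1/(1 − (-112)) = 1/113. Expand this rational in ℤ_7: compute digits iteratively via d_i = x_i mod 7, x_{i+1} = (x_i − d_i)/7. The first 5 digits are (1, 5, 1, 0, 3).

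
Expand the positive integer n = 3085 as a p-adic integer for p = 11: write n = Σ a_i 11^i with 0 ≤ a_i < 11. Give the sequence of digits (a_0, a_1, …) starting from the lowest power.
(a_0, a_1, …) = (5, 5, 3, 2)

Repeated division by 11 gives the digits low-to-high: 3085 = 5 + 5·11^1 + 3·11^2 + 2·11^3. Digit sequence: (5, 5, 3, 2).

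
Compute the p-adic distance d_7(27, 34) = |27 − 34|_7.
d_7(27, 34) = 1/7

Step 1 — x − y = 27 − 34 = -7. Step 2 — v_7(-7) = 1 (factor: -7 = −(7^1 · 1); the sign does not affect v_p). Step 3 — |x − y|_7 = 7^{-1} = 1/7.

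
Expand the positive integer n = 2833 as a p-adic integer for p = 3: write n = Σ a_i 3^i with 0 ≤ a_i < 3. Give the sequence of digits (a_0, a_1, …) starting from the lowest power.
(a_0, a_1, …) = (1, 2, 2, 2, 1, 2, 0, 1)

Repeated division by 3 gives the digits low-to-high: 2833 = 1 + 2·3^1 + 2·3^2 + 2·3^3 + 1·3^4 + 2·3^5 + 1·3^7. Digit sequence: (1, 2, 2, 2, 1, 2, 0, 1).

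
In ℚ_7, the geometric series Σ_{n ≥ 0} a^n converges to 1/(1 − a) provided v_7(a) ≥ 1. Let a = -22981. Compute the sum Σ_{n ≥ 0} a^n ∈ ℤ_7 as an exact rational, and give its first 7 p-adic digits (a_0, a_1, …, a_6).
Σ a^n = 1/(1 − a) = 1/22982;  first 7 digits = (1, 0, 0, 3, 4, 5, 1)

v_7(a) = 3 ≥ 1, so the series converges in ℤ_7 to 1/(1 − a) = 1/(1 − (-22981)) = 1/22982. Expand this rational in ℤ_7: compute digits iteratively via d_i = x_i mod 7, x_{i+1} = (x_i − d_i)/7. The first 7 digits are (1, 0, 0, 3, 4, 5, 1).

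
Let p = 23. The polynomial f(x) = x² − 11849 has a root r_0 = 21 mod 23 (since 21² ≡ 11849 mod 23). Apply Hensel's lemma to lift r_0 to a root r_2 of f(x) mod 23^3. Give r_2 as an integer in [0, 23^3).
r_2 = 2459 (mod 12167)

Hensel's recurrence: r_{i+1} = r_i − f(r_i)·(f′(r_i))^{-1} mod 23^{i+2}, with f′(x) = 2x. Iterate:
  r_0 = 21 (mod 23)
  r_1 = 343 (mod 529)
  r_2 = 2459 (mod 12167)
Final: r_2 = 2459, and one checks f(r_2) ≡ 0 mod 23^3.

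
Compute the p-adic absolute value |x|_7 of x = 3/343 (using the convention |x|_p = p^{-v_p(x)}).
|3/343|_7 = 343

Step 1 — compute v_7(x) by factoring powers of 7 out of the numerator and denominator: v_7(3/343) = -3. Step 2 — apply |x|_p = p^{-v_p(x)} = 7^{3} = 343.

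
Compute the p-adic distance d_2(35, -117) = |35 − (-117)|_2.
d_2(35, -117) = 1/8

Step 1 — x − y = 35 − (-117) = 152. Step 2 — v_2(152) = 3 (factor: 152 = (2^3 · 19); the sign does not affect v_p). Step 3 — |x − y|_2 = 2^{-3} = 1/8.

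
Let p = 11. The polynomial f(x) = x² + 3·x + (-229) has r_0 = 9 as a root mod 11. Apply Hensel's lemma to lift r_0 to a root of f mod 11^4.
r_3 = 11867 (mod 14641)

Hensel: r_{i+1} = r_i − f(r_i)·(f′(r_i))^{-1} mod 11^{i+2}, f′(x) = 2x + 3. Iterate:
  r_0 = 9 (mod 11)
  r_1 = 9 (mod 121)
  r_2 = 1219 (mod 1331)
  r_3 = 11867 (mod 14641)
Final: r = 11867 satisfies f(r) ≡ 0 mod 11^4.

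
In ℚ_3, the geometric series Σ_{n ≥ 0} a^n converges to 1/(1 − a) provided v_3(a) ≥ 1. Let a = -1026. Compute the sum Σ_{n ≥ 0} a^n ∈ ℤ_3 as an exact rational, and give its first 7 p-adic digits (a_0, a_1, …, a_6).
Σ a^n = 1/(1 − a) = 1/1027;  first 7 digits = (1, 0, 0, 1, 2, 1, 2)

v_3(a) = 3 ≥ 1, so the series converges in ℤ_3 to 1/(1 − a) = 1/(1 − (-1026)) = 1/1027. Expand this rational in ℤ_3: compute digits iteratively via d_i = x_i mod 3, x_{i+1} = (x_i − d_i)/3. The first 7 digits are (1, 0, 0, 1, 2, 1, 2).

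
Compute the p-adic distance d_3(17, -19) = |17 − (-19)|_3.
d_3(17, -19) = 1/9

Step 1 — x − y = 17 − (-19) = 36. Step 2 — v_3(36) = 2 (factor: 36 = (3^2 · 4); the sign does not affect v_p). Step 3 — |x − y|_3 = 3^{-2} = 1/9.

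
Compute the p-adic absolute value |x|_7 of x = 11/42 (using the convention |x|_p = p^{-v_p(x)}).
|11/42|_7 = 7

Step 1 — compute v_7(x) by factoring powers of 7 out of the numerator and denominator: v_7(11/42) = -1. Step 2 — apply |x|_p = p^{-v_p(x)} = 7^{1} = 7.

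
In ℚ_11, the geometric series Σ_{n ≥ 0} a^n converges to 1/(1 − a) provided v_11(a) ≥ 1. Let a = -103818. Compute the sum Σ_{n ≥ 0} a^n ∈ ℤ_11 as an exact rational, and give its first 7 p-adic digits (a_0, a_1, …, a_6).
Σ a^n = 1/(1 − a) = 1/103819;  first 7 digits = (1, 0, 0, 10, 3, 10, 0)

v_11(a) = 3 ≥ 1, so the series converges in ℤ_11 to 1/(1 − a) = 1/(1 − (-103818)) = 1/103819. Expand this rational in ℤ_11: compute digits iteratively via d_i = x_i mod 11, x_{i+1} = (x_i − d_i)/11. The first 7 digits are (1, 0, 0, 10, 3, 10, 0).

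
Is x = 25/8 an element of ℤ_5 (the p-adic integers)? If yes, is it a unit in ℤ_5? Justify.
x ∈ ℤ_5 but not a unit; v_5(x) = 2 > 0

ℤ_5 = {x ∈ ℚ_5 : v_5(x) ≥ 0} and ℤ_5^× = {x ∈ ℤ_5 : v_5(x) = 0}. Here v_5(25/8) = v_5(num) − v_5(den) = 2; compare against these criteria.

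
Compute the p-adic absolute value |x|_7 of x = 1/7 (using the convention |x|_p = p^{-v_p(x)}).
|1/7|_7 = 7

Step 1 — compute v_7(x) by factoring powers of 7 out of the numerator and denominator: v_7(1/7) = -1. Step 2 — apply |x|_p = p^{-v_p(x)} = 7^{1} = 7.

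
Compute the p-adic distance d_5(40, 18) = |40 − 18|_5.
d_5(40, 18) = 1

Step 1 — x − y = 40 − 18 = 22. Step 2 — v_5(22) = 0 (factor: 22 = (5^0 · 22); the sign does not affect v_p). Step 3 — |x − y|_5 = 5^{0} = 1.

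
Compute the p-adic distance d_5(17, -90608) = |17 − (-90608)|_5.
d_5(17, -90608) = 1/3125

Step 1 — x − y = 17 − (-90608) = 90625. Step 2 — v_5(90625) = 5 (factor: 90625 = (5^5 · 29); the sign does not affect v_p). Step 3 — |x − y|_5 = 5^{-5} = 1/3125.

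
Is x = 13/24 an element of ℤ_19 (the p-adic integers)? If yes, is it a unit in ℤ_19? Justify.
x ∈ ℤ_19^× (unit); v_19(x) = 0

ℤ_19 = {x ∈ ℚ_19 : v_19(x) ≥ 0} and ℤ_19^× = {x ∈ ℤ_19 : v_19(x) = 0}. Here v_19(13/24) = v_19(num) − v_19(den) = 0; compare against these criteria.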